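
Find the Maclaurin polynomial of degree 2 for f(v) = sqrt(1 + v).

-v^2/8 + v/2 + 1

f(0) = 1
f′(0) = 1/2
f′′(0) = -1/4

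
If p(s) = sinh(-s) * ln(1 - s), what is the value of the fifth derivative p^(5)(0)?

40

Expand each factor separately, then convolve coefficients.
The coefficient of s^5 in the expansion is 1/3, so p^(5)(0) = 5! * (1/3) = 40.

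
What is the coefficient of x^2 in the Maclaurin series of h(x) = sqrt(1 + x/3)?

h(0) = 1
h′(0) = 1/6
h′′(0) = -1/36
So c_2 = h′′(0)/2! = -1/72.

-1/72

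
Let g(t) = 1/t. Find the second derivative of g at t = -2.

The coefficient of (t + 2)^2 in the expansion is -1/8, so g′′(-2) = 2! * (-1/8) = -1/4.

-1/4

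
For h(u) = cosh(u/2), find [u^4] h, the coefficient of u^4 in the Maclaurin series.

1/384

h(0) = 1
h′(0) = 0
h′′(0) = 1/4
h′′′(0) = 0
h^(4)(0) = 1/16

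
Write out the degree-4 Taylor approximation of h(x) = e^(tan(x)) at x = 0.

3*x^4/8 + x^3/2 + x^2/2 + x + 1

Substitute the inner expansion into the outer series and collect powers.
h(0) = 1
h′(0) = 1
h′′(0) = 1
h′′′(0) = 3
h^(4)(0) = 9
The Taylor polynomial is Σ h^(k)(0)/k! · x^k.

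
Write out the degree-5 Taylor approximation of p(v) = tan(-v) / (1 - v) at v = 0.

Multiply the two series term by term and collect like powers.
p(0) = 0
p′(0) = -1
p′′(0) = -2
p′′′(0) = -8
p^(4)(0) = -32
p^(5)(0) = -176
Then c_k = p^(k)(0)/k! gives each Taylor coefficient.

-22*v^5/15 - 4*v^4/3 - 4*v^3/3 - v^2 - v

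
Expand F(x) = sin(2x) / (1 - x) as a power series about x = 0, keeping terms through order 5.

14*x^5/15 + 2*x^4/3 + 2*x^3/3 + 2*x^2 + 2*x

Multiply the numerator's expansion by the denominator's geometric series.
F(0) = 0
F′(0) = 2
F′′(0) = 4
F′′′(0) = 4
F^(4)(0) = 16
F^(5)(0) = 112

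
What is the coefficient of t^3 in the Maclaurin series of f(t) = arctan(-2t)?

Apply the Taylor formula c_k = f^(k)(a)/k!.
f(0) = 0
f′(0) = -2
f′′(0) = 0
f′′′(0) = 16
So c_3 = f′′′(0)/3! = 8/3.

8/3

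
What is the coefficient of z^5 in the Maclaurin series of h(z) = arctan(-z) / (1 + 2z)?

-223/15

Expand each factor separately, then convolve coefficients.
[z^0] = 0;  [z^1] = -1;  [z^2] = 2;  [z^3] = -11/3;  [z^4] = 22/3;  [z^5] = -223/15.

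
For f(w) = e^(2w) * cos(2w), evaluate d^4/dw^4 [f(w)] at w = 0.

Multiply the two series term by term and collect like powers.
The coefficient of w^4 in the expansion is -8/3, so f^(4)(0) = 4! * (-8/3) = -64.

-64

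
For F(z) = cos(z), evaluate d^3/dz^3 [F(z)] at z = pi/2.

1

The coefficient of (z - pi/2)^3 in the expansion is 1/6, so F′′′(pi/2) = 3! * (1/6) = 1.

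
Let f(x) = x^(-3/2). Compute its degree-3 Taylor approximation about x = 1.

-35*(x - 1)^3/16 + 15*(x - 1)^2/8 - 3*(x - 1)/2 + 1

f(1) = 1
f′(1) = -3/2
f′′(1) = 15/4
f′′′(1) = -105/8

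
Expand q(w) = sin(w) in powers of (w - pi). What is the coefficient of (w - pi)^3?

c_3 = q′′′(pi)/3! = 1/6.

1/6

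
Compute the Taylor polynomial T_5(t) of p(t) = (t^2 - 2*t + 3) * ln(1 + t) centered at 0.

43*t^5/30 - 23*t^4/12 + 3*t^3 - 7*t^2/2 + 3*t

Multiply each power in the prefactor through the base expansion.
[t^0] = 0;  [t^1] = 3;  [t^2] = -7/2;  [t^3] = 3;  [t^4] = -23/12;  [t^5] = 43/30.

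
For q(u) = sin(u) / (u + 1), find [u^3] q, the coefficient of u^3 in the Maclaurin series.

5/6

Use 1/(1 - r) = Σ r^k on the denominator, then take the Cauchy product.
q(0) = 0
q′(0) = 1
q′′(0) = -2
q′′′(0) = 5
So c_3 = q′′′(0)/3! = 5/6.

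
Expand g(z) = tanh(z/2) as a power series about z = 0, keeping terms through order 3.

Compute the successive derivatives at the expansion point and divide by k!.
g(0) = 0
g′(0) = 1/2
g′′(0) = 0
g′′′(0) = -1/4
Dividing each by k! gives the coefficients c_0, ..., c_3.

-z^3/24 + z/2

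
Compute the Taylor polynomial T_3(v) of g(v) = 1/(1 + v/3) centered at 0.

-v^3/27 + v^2/9 - v/3 + 1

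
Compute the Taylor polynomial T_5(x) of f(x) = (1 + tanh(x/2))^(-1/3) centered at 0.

Let u equal the inner series; expand the outer function in u and truncate.
f(0) = 1
f′(0) = -1/6
f′′(0) = 1/9
f′′′(0) = -5/108
f^(4)(0) = -1/162
f^(5)(0) = 13/972
Then c_k = f^(k)(0)/k! gives each Taylor coefficient.

13*x^5/116640 - x^4/3888 - 5*x^3/648 + x^2/18 - x/6 + 1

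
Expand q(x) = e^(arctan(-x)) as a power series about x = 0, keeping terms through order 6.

29*x^6/144 - x^5/24 - 7*x^4/24 + x^3/6 + x^2/2 - x + 1

Plug the Maclaurin series of the inner function into that of the outer and collect terms.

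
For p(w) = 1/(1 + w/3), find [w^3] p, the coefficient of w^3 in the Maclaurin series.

Compute the successive derivatives at the expansion point and divide by k!.

-1/27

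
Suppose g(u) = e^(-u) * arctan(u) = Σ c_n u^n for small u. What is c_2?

Expand each factor separately, then convolve coefficients.
g(0) = 0
g′(0) = 1
g′′(0) = -2
So c_2 = g′′(0)/2! = -1.

-1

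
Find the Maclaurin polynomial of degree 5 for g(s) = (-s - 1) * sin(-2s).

Multiply each power in the prefactor through the base expansion.
g(0) = 0
g′(0) = 2
g′′(0) = 4
g′′′(0) = -8
g^(4)(0) = -32
g^(5)(0) = 32

4*s^5/15 - 4*s^4/3 - 4*s^3/3 + 2*s^2 + 2*s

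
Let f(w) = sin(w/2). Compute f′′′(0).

-1/8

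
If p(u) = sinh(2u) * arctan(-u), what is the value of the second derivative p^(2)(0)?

Take the Cauchy product of the two expansions.
The coefficient of u^2 in the expansion is -2, so p′′(0) = 2! * (-2) = -4.

-4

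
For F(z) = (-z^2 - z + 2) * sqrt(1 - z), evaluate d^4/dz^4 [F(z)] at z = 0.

Distribute the polynomial across the series and collect like powers.
The coefficient of z^4 in the expansion is 7/64, so F^(4)(0) = 4! * (7/64) = 21/8.

21/8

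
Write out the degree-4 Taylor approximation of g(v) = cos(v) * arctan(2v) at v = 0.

Write out both Maclaurin series and multiply, keeping only the needed powers.
g(0) = 0
g′(0) = 2
g′′(0) = 0
g′′′(0) = -22
g^(4)(0) = 0

-11*v^3/3 + 2*v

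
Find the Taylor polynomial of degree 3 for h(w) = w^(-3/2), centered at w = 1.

-35*(w - 1)^3/16 + 15*(w - 1)^2/8 - 3*(w - 1)/2 + 1

Apply the Taylor formula c_k = f^(k)(a)/k!.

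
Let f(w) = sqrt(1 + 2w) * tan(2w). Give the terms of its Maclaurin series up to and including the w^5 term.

Take the Cauchy product of the two expansions.
f(0) = 0
f′(0) = 2
f′′(0) = 4
f′′′(0) = 10
f^(4)(0) = 88
f^(5)(0) = 202
Dividing each by k! gives the coefficients c_0, ..., c_5.

101*w^5/60 + 11*w^4/3 + 5*w^3/3 + 2*w^2 + 2*w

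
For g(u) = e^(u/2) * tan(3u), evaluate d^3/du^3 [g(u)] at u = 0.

Expand each factor separately, then convolve coefficients.
From the series, [u^3] g = 75/8; multiply by 3! = 6 to get 225/4.

225/4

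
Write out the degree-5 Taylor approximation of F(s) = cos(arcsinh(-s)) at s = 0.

5*s^4/24 - s^2/2 + 1

Let u equal the inner series; expand the outer function in u and truncate.
[s^0] = 1;  [s^1] = 0;  [s^2] = -1/2;  [s^3] = 0;  [s^4] = 5/24;  [s^5] = 0.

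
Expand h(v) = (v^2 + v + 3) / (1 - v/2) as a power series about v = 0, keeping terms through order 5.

9*v^5/32 + 9*v^4/16 + 9*v^3/8 + 9*v^2/4 + 5*v/2 + 3

Multiply each power in the prefactor through the base expansion.
h(0) = 3
h′(0) = 5/2
h′′(0) = 9/2
h′′′(0) = 27/4
h^(4)(0) = 27/2
h^(5)(0) = 135/4
Then c_k = h^(k)(0)/k! gives each Taylor coefficient.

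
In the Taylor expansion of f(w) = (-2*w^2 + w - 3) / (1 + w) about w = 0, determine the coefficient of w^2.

-6

Shift and add copies of the series according to the polynomial's terms.
So c_2 = f′′(0)/2! = -6.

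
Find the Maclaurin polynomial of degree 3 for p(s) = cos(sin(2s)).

1 - 2*s^2

Let u equal the inner series; expand the outer function in u and truncate.
[s^0] = 1;  [s^1] = 0;  [s^2] = -2;  [s^3] = 0.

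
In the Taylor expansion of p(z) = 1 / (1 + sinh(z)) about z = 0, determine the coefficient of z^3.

Use the geometric series for the reciprocal, then substitute.
p(0) = 1
p′(0) = -1
p′′(0) = 2
p′′′(0) = -7
Dividing each by k! gives the coefficients c_0, ..., c_3.

-7/6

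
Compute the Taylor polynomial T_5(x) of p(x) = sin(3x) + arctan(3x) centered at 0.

405*x^5/8 - 27*x^3/2 + 6*x

Expand each term separately and add.
p(0) = 0
p′(0) = 6
p′′(0) = 0
p′′′(0) = -81
p^(4)(0) = 0
p^(5)(0) = 6075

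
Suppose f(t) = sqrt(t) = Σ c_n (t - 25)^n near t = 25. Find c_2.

-1/1000

f(25) = 5
f′(25) = 1/10
f′′(25) = -1/500
Then c_k = f^(k)(25)/k! gives each Taylor coefficient.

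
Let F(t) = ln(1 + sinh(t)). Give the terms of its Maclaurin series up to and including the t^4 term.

Substitute the inner expansion into the outer series and collect powers.
F(0) = 0
F′(0) = 1
F′′(0) = -1
F′′′(0) = 3
F^(4)(0) = -10
Dividing each by k! gives the coefficients c_0, ..., c_4.

-5*t^4/12 + t^3/2 - t^2/2 + t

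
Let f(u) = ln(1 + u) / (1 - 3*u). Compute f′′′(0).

Multiply the numerator's expansion by the denominator's geometric series.
The coefficient of u^3 in the expansion is 47/6, so f′′′(0) = 3! * (47/6) = 47.

47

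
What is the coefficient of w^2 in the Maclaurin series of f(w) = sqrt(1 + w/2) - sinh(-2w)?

-1/32

Expand each term separately and add.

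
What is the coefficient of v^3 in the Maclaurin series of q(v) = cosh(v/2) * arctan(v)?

-5/24

Expand each factor separately, then convolve coefficients.
q(0) = 0
q′(0) = 1
q′′(0) = 0
q′′′(0) = -5/4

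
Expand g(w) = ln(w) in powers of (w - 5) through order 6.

-(w - 5)^6/93750 + (w - 5)^5/15625 - (w - 5)^4/2500 + (w - 5)^3/375 - (w - 5)^2/50 + (w - 5)/5 + ln(5)

[(w - 5)^0] = ln(5);  [(w - 5)^1] = 1/5;  [(w - 5)^2] = -1/50;  [(w - 5)^3] = 1/375;  [(w - 5)^4] = -1/2500;  [(w - 5)^5] = 1/15625;  [(w - 5)^6] = -1/93750.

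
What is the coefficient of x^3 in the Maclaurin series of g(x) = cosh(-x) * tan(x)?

5/6

Multiply the two series term by term and collect like powers.
g(0) = 0
g′(0) = 1
g′′(0) = 0
g′′′(0) = 5
So c_3 = g′′′(0)/3! = 5/6.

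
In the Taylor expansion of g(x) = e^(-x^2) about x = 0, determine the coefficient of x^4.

g(0) = 1
g′(0) = 0
g′′(0) = -2
g′′′(0) = 0
g^(4)(0) = 12
Dividing each by k! gives the coefficients c_0, ..., c_4.

1/2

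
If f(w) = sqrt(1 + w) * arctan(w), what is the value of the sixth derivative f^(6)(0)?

Take the Cauchy product of the two expansions.
The coefficient of w^6 in the expansion is 409/3840, so f^(6)(0) = 6! * (409/3840) = 1227/16.

1227/16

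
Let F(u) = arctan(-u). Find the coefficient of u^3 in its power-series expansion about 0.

1/3

Use the known series and substitute for the argument.
[u^0] = 0;  [u^1] = -1;  [u^2] = 0;  [u^3] = 1/3.
So c_3 = F′′′(0)/3! = 1/3.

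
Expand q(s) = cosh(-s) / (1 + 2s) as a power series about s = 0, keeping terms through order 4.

Expand each factor separately, then convolve coefficients.
[s^0] = 1;  [s^1] = -2;  [s^2] = 9/2;  [s^3] = -9;  [s^4] = 433/24.

433*s^4/24 - 9*s^3 + 9*s^2/2 - 2*s + 1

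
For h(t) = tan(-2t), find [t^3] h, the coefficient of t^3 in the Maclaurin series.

-8/3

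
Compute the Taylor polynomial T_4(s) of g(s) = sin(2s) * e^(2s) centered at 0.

Take the Cauchy product of the two expansions.
g(0) = 0
g′(0) = 2
g′′(0) = 8
g′′′(0) = 16
g^(4)(0) = 0
Dividing each by k! gives the coefficients c_0, ..., c_4.

8*s^3/3 + 4*s^2 + 2*s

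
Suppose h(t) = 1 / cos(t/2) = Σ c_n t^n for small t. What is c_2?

1/8

Divide the numerator series by the denominator series (power-series long division).
h(0) = 1
h′(0) = 0
h′′(0) = 1/4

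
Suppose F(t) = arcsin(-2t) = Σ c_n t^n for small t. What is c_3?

-4/3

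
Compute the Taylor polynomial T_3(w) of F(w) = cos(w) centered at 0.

1 - w^2/2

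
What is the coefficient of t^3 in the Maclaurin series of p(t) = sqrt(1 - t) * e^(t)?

-13/48

Multiply the two series term by term and collect like powers.
p(0) = 1
p′(0) = 1/2
p′′(0) = -1/4
p′′′(0) = -13/8
The Taylor polynomial is Σ p^(k)(0)/k! · t^k.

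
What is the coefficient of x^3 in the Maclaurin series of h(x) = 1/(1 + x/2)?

Use the known series and substitute for the argument.
h(0) = 1
h′(0) = -1/2
h′′(0) = 1/2
h′′′(0) = -3/4
So c_3 = h′′′(0)/3! = -1/8.

-1/8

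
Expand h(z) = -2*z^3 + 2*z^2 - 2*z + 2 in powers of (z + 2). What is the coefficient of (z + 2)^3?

-2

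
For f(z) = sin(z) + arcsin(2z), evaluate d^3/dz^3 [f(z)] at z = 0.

7

Combine the two series term by term.
The coefficient of z^3 in the expansion is 7/6, so f′′′(0) = 3! * (7/6) = 7.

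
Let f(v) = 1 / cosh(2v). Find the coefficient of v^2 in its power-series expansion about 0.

-2

Invert the denominator's series and multiply.
f(0) = 1
f′(0) = 0
f′′(0) = -4
Then c_k = f^(k)(0)/k! gives each Taylor coefficient.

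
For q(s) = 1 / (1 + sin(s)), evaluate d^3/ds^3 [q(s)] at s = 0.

-5

Use the geometric series for the reciprocal, then substitute.
The coefficient of s^3 in the expansion is -5/6, so q′′′(0) = 3! * (-5/6) = -5.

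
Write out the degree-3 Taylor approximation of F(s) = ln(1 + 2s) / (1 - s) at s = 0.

Expand 1/(denominator) as a geometric series and multiply by the numerator's series.
F(0) = 0
F′(0) = 2
F′′(0) = 0
F′′′(0) = 16

8*s^3/3 + 2*s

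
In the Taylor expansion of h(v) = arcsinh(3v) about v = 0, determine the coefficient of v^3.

-9/2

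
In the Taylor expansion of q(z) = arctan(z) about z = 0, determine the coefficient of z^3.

-1/3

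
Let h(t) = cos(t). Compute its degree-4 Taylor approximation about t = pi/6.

h(pi/6) = sqrt(3)/2
h′(pi/6) = -1/2
h′′(pi/6) = -sqrt(3)/2
h′′′(pi/6) = 1/2
h^(4)(pi/6) = sqrt(3)/2

sqrt(3)*(t - pi/6)^4/48 + (t - pi/6)^3/12 - sqrt(3)*(t - pi/6)^2/4 - (t - pi/6)/2 + sqrt(3)/2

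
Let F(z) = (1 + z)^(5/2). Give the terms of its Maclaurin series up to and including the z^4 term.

-5*z^4/128 + 5*z^3/16 + 15*z^2/8 + 5*z/2 + 1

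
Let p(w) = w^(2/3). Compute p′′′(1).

8/27

Apply the Taylor formula c_k = f^(k)(a)/k!.
The coefficient of (w - 1)^3 in the expansion is 4/81, so p′′′(1) = 3! * (4/81) = 8/27.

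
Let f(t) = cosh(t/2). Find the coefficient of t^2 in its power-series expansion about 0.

Apply the Taylor formula c_k = f^(k)(a)/k!.
So c_2 = f′′(0)/2! = 1/8.

1/8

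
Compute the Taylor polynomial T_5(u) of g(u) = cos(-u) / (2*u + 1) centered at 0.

Use 1/(1 - r) = Σ r^k on the denominator, then take the Cauchy product.
g(0) = 1
g′(0) = -2
g′′(0) = 7
g′′′(0) = -42
g^(4)(0) = 337
g^(5)(0) = -3370

-337*u^5/12 + 337*u^4/24 - 7*u^3 + 7*u^2/2 - 2*u + 1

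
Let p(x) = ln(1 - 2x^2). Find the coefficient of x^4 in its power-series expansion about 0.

-2

p(0) = 0
p′(0) = 0
p′′(0) = -4
p′′′(0) = 0
p^(4)(0) = -48
So c_4 = p^(4)(0)/4! = -2.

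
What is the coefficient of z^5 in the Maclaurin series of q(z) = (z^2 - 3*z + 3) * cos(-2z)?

Shift and add copies of the series according to the polynomial's terms.
q(0) = 3
q′(0) = -3
q′′(0) = -10
q′′′(0) = 36
q^(4)(0) = 0
q^(5)(0) = -240
Dividing each by k! gives the coefficients c_0, ..., c_5.

-2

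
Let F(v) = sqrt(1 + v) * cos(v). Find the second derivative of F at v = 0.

Write out both Maclaurin series and multiply, keeping only the needed powers.
From the series, [v^2] F = -5/8; multiply by 2! = 2 to get -5/4.

-5/4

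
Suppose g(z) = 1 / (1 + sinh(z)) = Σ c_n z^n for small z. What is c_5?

-181/120

Expand as Σ (-1)^k u^k with u equal to the inner function's series.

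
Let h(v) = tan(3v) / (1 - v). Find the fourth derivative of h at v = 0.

288

Expand each factor separately, then convolve coefficients.
The coefficient of v^4 in the expansion is 12, so h^(4)(0) = 4! * (12) = 288.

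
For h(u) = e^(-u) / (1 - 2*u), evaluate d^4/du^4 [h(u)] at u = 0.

Use 1/(1 - r) = Σ r^k on the denominator, then take the Cauchy product.
The coefficient of u^4 in the expansion is 233/24, so h^(4)(0) = 4! * (233/24) = 233.

233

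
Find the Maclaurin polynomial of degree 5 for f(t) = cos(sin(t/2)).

5*t^4/384 - t^2/8 + 1

Let u equal the inner series; expand the outer function in u and truncate.
f(0) = 1
f′(0) = 0
f′′(0) = -1/4
f′′′(0) = 0
f^(4)(0) = 5/16
f^(5)(0) = 0
The Taylor polynomial is Σ f^(k)(0)/k! · t^k.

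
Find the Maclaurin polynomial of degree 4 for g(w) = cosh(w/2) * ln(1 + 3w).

Multiply the two series term by term and collect like powers.
[w^0] = 0;  [w^1] = 3;  [w^2] = -9/2;  [w^3] = 75/8;  [w^4] = -333/16.

-333*w^4/16 + 75*w^3/8 - 9*w^2/2 + 3*w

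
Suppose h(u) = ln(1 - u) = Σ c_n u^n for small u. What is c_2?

Use the known series and substitute for the argument.
[u^0] = 0;  [u^1] = -1;  [u^2] = -1/2.
So c_2 = h′′(0)/2! = -1/2.

-1/2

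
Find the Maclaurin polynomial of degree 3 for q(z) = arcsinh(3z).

-9*z^3/2 + 3*z

q(0) = 0
q′(0) = 3
q′′(0) = 0
q′′′(0) = -27
Dividing each by k! gives the coefficients c_0, ..., c_3.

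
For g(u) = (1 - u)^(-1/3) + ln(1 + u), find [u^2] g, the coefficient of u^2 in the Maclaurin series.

Combine the two series term by term.
g(0) = 1
g′(0) = 4/3
g′′(0) = -5/9

-5/18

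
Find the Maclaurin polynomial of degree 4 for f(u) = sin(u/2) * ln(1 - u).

Write out both Maclaurin series and multiply, keeping only the needed powers.
[u^0] = 0;  [u^1] = 0;  [u^2] = -1/2;  [u^3] = -1/4;  [u^4] = -7/48.

-7*u^4/48 - u^3/4 - u^2/2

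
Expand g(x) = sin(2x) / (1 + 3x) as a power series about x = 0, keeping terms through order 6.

Write out both Maclaurin series and multiply, keeping only the needed powers.
g(0) = 0
g′(0) = 2
g′′(0) = -12
g′′′(0) = 100
g^(4)(0) = -1200
g^(5)(0) = 18032
g^(6)(0) = -324576
Dividing each by k! gives the coefficients c_0, ..., c_6.

-2254*x^6/5 + 2254*x^5/15 - 50*x^4 + 50*x^3/3 - 6*x^2 + 2*x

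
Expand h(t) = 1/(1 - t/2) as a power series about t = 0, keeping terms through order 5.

Apply the Taylor formula c_k = f^(k)(a)/k!.
[t^0] = 1;  [t^1] = 1/2;  [t^2] = 1/4;  [t^3] = 1/8;  [t^4] = 1/16;  [t^5] = 1/32.

t^5/32 + t^4/16 + t^3/8 + t^2/4 + t/2 + 1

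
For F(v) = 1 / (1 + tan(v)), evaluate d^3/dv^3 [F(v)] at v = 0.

Write 1/(1+u) = 1 - u + u^2 - u^3 + ... and substitute the series for u.
The coefficient of v^3 in the expansion is -4/3, so F′′′(0) = 3! * (-4/3) = -8.

-8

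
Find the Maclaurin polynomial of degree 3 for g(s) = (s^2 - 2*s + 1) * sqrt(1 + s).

13*s^3/16 - s^2/8 - 3*s/2 + 1

Distribute the polynomial across the series and collect like powers.
g(0) = 1
g′(0) = -3/2
g′′(0) = -1/4
g′′′(0) = 39/8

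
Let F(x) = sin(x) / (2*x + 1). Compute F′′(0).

-4

Expand 1/(denominator) as a geometric series and multiply by the numerator's series.
From the series, [x^2] F = -2; multiply by 2! = 2 to get -4.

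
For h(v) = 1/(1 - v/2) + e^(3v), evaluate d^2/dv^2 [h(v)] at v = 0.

Expand each term separately and add.
From the series, [v^2] h = 19/4; multiply by 2! = 2 to get 19/2.

19/2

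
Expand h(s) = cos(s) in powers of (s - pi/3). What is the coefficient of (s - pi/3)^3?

h(pi/3) = 1/2
h′(pi/3) = -sqrt(3)/2
h′′(pi/3) = -1/2
h′′′(pi/3) = sqrt(3)/2
Dividing each by k! gives the coefficients c_0, ..., c_3.

sqrt(3)/12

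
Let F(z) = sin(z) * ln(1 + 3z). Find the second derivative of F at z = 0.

6

Multiply the two series term by term and collect like powers.
From the series, [z^2] F = 3; multiply by 2! = 2 to get 6.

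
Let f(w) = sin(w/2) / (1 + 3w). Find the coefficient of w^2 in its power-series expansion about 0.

Write out both Maclaurin series and multiply, keeping only the needed powers.
So c_2 = f′′(0)/2! = -3/2.

-3/2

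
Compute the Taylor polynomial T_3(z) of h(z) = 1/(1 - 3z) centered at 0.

27*z^3 + 9*z^2 + 3*z + 1

h(0) = 1
h′(0) = 3
h′′(0) = 18
h′′′(0) = 162
Then c_k = h^(k)(0)/k! gives each Taylor coefficient.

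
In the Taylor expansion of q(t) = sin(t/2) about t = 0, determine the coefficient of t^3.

Use the known series and substitute for the argument.
q(0) = 0
q′(0) = 1/2
q′′(0) = 0
q′′′(0) = -1/8
The Taylor polynomial is Σ q^(k)(0)/k! · t^k.

-1/48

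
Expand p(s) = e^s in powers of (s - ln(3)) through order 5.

(s - ln(3))^5/40 + (s - ln(3))^4/8 + (s - ln(3))^3/2 + 3*(s - ln(3))^2/2 + 3*(s - ln(3)) + 3

Apply the Taylor formula c_k = f^(k)(a)/k!.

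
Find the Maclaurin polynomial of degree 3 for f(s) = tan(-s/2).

-s^3/24 - s/2

f(0) = 0
f′(0) = -1/2
f′′(0) = 0
f′′′(0) = -1/4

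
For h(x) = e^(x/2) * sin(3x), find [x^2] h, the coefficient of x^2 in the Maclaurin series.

Take the Cauchy product of the two expansions.
h(0) = 0
h′(0) = 3
h′′(0) = 3

3/2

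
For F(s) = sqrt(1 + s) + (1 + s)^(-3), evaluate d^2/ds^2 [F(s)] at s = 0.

47/4

Add the two expansions coefficient-wise.
The coefficient of s^2 in the expansion is 47/8, so F′′(0) = 2! * (47/8) = 47/4.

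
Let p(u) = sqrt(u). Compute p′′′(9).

1/648

Differentiate repeatedly and evaluate at the center.
The coefficient of (u - 9)^3 in the expansion is 1/3888, so p′′′(9) = 3! * (1/3888) = 1/648.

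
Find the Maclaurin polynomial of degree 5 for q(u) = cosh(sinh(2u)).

10*u^4/3 + 2*u^2 + 1

Substitute the inner expansion into the outer series and collect powers.
q(0) = 1
q′(0) = 0
q′′(0) = 4
q′′′(0) = 0
q^(4)(0) = 80
q^(5)(0) = 0
The Taylor polynomial is Σ q^(k)(0)/k! · u^k.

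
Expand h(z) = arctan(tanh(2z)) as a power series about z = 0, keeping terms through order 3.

-16*z^3/3 + 2*z

Plug the Maclaurin series of the inner function into that of the outer and collect terms.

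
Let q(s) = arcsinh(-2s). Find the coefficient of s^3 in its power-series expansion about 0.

Differentiate repeatedly and evaluate at the center.
[s^0] = 0;  [s^1] = -2;  [s^2] = 0;  [s^3] = 4/3.
So c_3 = q′′′(0)/3! = 4/3.

4/3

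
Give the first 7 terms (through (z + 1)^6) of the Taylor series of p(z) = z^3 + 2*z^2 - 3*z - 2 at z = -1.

[(z + 1)^0] = 2;  [(z + 1)^1] = -4;  [(z + 1)^2] = -1;  [(z + 1)^3] = 1;  [(z + 1)^4] = 0;  [(z + 1)^5] = 0;  [(z + 1)^6] = 0.

(z + 1)^3 - (z + 1)^2 - 4*(z + 1) + 2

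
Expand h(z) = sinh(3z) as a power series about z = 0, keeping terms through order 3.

9*z^3/2 + 3*z

h(0) = 0
h′(0) = 3
h′′(0) = 0
h′′′(0) = 27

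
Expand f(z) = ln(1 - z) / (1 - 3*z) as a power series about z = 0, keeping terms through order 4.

Use 1/(1 - r) = Σ r^k on the denominator, then take the Cauchy product.
f(0) = 0
f′(0) = -1
f′′(0) = -7
f′′′(0) = -65
f^(4)(0) = -786

-131*z^4/4 - 65*z^3/6 - 7*z^2/2 - z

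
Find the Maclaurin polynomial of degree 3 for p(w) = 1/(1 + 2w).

p(0) = 1
p′(0) = -2
p′′(0) = 8
p′′′(0) = -48

-8*w^3 + 4*w^2 - 2*w + 1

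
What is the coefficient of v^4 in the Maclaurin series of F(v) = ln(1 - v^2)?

[v^0] = 0;  [v^1] = 0;  [v^2] = -1;  [v^3] = 0;  [v^4] = -1/2.

-1/2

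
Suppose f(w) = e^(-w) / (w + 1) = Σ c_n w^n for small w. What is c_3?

-8/3

Multiply the numerator's expansion by the denominator's geometric series.
f(0) = 1
f′(0) = -2
f′′(0) = 5
f′′′(0) = -16
Dividing each by k! gives the coefficients c_0, ..., c_3.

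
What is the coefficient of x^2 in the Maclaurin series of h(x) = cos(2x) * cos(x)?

Take the Cauchy product of the two expansions.
[x^0] = 1;  [x^1] = 0;  [x^2] = -5/2.

-5/2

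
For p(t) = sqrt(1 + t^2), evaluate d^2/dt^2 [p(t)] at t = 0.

Apply the Taylor formula c_k = f^(k)(a)/k!.
The coefficient of t^2 in the expansion is 1/2, so p′′(0) = 2! * (1/2) = 1.

1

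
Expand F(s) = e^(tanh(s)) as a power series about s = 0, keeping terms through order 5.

-s^5/40 - 7*s^4/24 - s^3/6 + s^2/2 + s + 1

Plug the Maclaurin series of the inner function into that of the outer and collect terms.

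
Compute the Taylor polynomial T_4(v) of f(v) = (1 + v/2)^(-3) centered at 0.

f(0) = 1
f′(0) = -3/2
f′′(0) = 3
f′′′(0) = -15/2
f^(4)(0) = 45/2

15*v^4/16 - 5*v^3/4 + 3*v^2/2 - 3*v/2 + 1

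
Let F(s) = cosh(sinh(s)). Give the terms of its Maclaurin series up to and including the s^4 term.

Let u equal the inner series; expand the outer function in u and truncate.
F(0) = 1
F′(0) = 0
F′′(0) = 1
F′′′(0) = 0
F^(4)(0) = 5

5*s^4/24 + s^2/2 + 1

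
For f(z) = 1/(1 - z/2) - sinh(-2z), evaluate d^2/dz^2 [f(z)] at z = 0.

1/2

Combine the two series term by term.
From the series, [z^2] f = 1/4; multiply by 2! = 2 to get 1/2.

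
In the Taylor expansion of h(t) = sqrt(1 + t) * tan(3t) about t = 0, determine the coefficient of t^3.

69/8

Take the Cauchy product of the two expansions.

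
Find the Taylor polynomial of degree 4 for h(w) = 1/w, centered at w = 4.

h(4) = 1/4
h′(4) = -1/16
h′′(4) = 1/32
h′′′(4) = -3/128
h^(4)(4) = 3/128
Then c_k = h^(k)(4)/k! gives each Taylor coefficient.

(w - 4)^4/1024 - (w - 4)^3/256 + (w - 4)^2/64 - (w - 4)/16 + 1/4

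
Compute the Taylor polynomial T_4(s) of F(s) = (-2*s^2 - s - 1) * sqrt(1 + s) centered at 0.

Multiply each power in the prefactor through the base expansion.
[s^0] = -1;  [s^1] = -3/2;  [s^2] = -19/8;  [s^3] = -15/16;  [s^4] = 29/128.

29*s^4/128 - 15*s^3/16 - 19*s^2/8 - 3*s/2 - 1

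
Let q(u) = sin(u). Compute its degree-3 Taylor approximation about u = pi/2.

1 - (u - pi/2)^2/2

Use the known series and substitute for the argument.
q(pi/2) = 1
q′(pi/2) = 0
q′′(pi/2) = -1
q′′′(pi/2) = 0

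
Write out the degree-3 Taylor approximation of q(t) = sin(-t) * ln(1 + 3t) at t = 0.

9*t^3/2 - 3*t^2

Take the Cauchy product of the two expansions.
q(0) = 0
q′(0) = 0
q′′(0) = -6
q′′′(0) = 27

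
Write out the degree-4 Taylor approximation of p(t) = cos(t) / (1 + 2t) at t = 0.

337*t^4/24 - 7*t^3 + 7*t^2/2 - 2*t + 1

Take the Cauchy product of the two expansions.
p(0) = 1
p′(0) = -2
p′′(0) = 7
p′′′(0) = -42
p^(4)(0) = 337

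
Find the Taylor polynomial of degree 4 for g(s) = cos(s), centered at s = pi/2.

(s - pi/2)^3/6 - (s - pi/2)

Apply the Taylor formula c_k = f^(k)(a)/k!.
g(pi/2) = 0
g′(pi/2) = -1
g′′(pi/2) = 0
g′′′(pi/2) = 1
g^(4)(pi/2) = 0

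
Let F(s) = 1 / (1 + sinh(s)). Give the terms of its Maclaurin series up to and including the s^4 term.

4*s^4/3 - 7*s^3/6 + s^2 - s + 1

Use the geometric series for the reciprocal, then substitute.
F(0) = 1
F′(0) = -1
F′′(0) = 2
F′′′(0) = -7
F^(4)(0) = 32
Then c_k = F^(k)(0)/k! gives each Taylor coefficient.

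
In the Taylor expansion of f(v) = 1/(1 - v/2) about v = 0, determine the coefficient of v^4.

[v^0] = 1;  [v^1] = 1/2;  [v^2] = 1/4;  [v^3] = 1/8;  [v^4] = 1/16.

1/16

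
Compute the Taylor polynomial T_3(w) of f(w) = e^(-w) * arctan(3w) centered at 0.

-15*w^3/2 - 3*w^2 + 3*w

Write out both Maclaurin series and multiply, keeping only the needed powers.
f(0) = 0
f′(0) = 3
f′′(0) = -6
f′′′(0) = -45
The Taylor polynomial is Σ f^(k)(0)/k! · w^k.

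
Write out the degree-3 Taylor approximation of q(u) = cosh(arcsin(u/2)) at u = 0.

u^2/8 + 1

Plug the Maclaurin series of the inner function into that of the outer and collect terms.
q(0) = 1
q′(0) = 0
q′′(0) = 1/4
q′′′(0) = 0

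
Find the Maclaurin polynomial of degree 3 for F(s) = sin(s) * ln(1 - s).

-s^3/2 - s^2

Multiply the two series term by term and collect like powers.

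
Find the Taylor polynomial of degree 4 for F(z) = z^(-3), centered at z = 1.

15*(z - 1)^4 - 10*(z - 1)^3 + 6*(z - 1)^2 - 3*(z - 1) + 1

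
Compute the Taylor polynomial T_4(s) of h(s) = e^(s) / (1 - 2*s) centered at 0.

211*s^4/8 + 79*s^3/6 + 13*s^2/2 + 3*s + 1

Multiply the numerator's expansion by the denominator's geometric series.
[s^0] = 1;  [s^1] = 3;  [s^2] = 13/2;  [s^3] = 79/6;  [s^4] = 211/8.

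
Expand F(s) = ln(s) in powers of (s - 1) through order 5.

(s - 1)^5/5 - (s - 1)^4/4 + (s - 1)^3/3 - (s - 1)^2/2 + (s - 1)

Use the known series and substitute for the argument.
[(s - 1)^0] = 0;  [(s - 1)^1] = 1;  [(s - 1)^2] = -1/2;  [(s - 1)^3] = 1/3;  [(s - 1)^4] = -1/4;  [(s - 1)^5] = 1/5.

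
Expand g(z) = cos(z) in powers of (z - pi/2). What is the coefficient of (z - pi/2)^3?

[(z - pi/2)^0] = 0;  [(z - pi/2)^1] = -1;  [(z - pi/2)^2] = 0;  [(z - pi/2)^3] = 1/6.
So c_3 = g′′′(pi/2)/3! = 1/6.

1/6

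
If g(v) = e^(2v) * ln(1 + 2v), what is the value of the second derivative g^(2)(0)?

Take the Cauchy product of the two expansions.
From the series, [v^2] g = 2; multiply by 2! = 2 to get 4.

4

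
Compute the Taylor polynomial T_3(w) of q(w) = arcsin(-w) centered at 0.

q(0) = 0
q′(0) = -1
q′′(0) = 0
q′′′(0) = -1

-w^3/6 - w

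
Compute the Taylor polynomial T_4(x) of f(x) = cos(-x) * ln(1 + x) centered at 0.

-x^3/6 - x^2/2 + x

Write out both Maclaurin series and multiply, keeping only the needed powers.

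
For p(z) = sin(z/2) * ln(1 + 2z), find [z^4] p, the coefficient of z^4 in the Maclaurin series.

Write out both Maclaurin series and multiply, keeping only the needed powers.
p(0) = 0
p′(0) = 0
p′′(0) = 2
p′′′(0) = -6
p^(4)(0) = 31
Then c_k = p^(k)(0)/k! gives each Taylor coefficient.

31/24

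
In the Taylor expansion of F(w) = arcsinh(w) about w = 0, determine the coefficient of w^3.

[w^0] = 0;  [w^1] = 1;  [w^2] = 0;  [w^3] = -1/6.

-1/6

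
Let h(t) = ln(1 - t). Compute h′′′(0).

-2

Differentiate repeatedly and evaluate at the center.
From the series, [t^3] h = -1/3; multiply by 3! = 6 to get -2.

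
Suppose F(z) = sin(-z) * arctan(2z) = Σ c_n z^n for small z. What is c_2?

-2

Write out both Maclaurin series and multiply, keeping only the needed powers.
F(0) = 0
F′(0) = 0
F′′(0) = -4
Dividing each by k! gives the coefficients c_0, ..., c_2.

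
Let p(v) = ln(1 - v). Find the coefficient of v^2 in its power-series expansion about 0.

p(0) = 0
p′(0) = -1
p′′(0) = -1

-1/2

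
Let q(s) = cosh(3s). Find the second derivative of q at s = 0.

The coefficient of s^2 in the expansion is 9/2, so q′′(0) = 2! * (9/2) = 9.

9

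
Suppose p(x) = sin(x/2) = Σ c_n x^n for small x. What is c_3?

-1/48

p(0) = 0
p′(0) = 1/2
p′′(0) = 0
p′′′(0) = -1/8
The Taylor polynomial is Σ p^(k)(0)/k! · x^k.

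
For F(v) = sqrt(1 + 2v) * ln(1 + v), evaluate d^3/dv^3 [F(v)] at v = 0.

-4

Write out both Maclaurin series and multiply, keeping only the needed powers.
The coefficient of v^3 in the expansion is -2/3, so F′′′(0) = 3! * (-2/3) = -4.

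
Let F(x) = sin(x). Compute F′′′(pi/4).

-sqrt(2)/2

From the series, [(x - pi/4)^3] F = -sqrt(2)/12; multiply by 3! = 6 to get -sqrt(2)/2.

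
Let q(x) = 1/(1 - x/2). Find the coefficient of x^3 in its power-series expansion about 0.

Differentiate repeatedly and evaluate at the center.
[x^0] = 1;  [x^1] = 1/2;  [x^2] = 1/4;  [x^3] = 1/8.

1/8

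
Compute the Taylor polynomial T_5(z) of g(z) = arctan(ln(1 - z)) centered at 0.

Let u equal the inner series; expand the outer function in u and truncate.
g(0) = 0
g′(0) = -1
g′′(0) = -1
g′′′(0) = 0
g^(4)(0) = 6
g^(5)(0) = 22
Dividing each by k! gives the coefficients c_0, ..., c_5.

11*z^5/60 + z^4/4 - z^2/2 - z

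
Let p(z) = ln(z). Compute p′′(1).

Differentiate repeatedly and evaluate at the center.
From the series, [(z - 1)^2] p = -1/2; multiply by 2! = 2 to get -1.

-1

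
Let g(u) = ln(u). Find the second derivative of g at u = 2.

From the series, [(u - 2)^2] g = -1/8; multiply by 2! = 2 to get -1/4.

-1/4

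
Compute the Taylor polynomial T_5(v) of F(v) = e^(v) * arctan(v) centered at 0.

Expand each factor separately, then convolve coefficients.
F(0) = 0
F′(0) = 1
F′′(0) = 2
F′′′(0) = 1
F^(4)(0) = -4
F^(5)(0) = 9

3*v^5/40 - v^4/6 + v^3/6 + v^2 + v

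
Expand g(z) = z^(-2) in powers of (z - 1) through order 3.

g(1) = 1
g′(1) = -2
g′′(1) = 6
g′′′(1) = -24
The Taylor polynomial is Σ g^(k)(1)/k! · (z - 1)^k.

-4*(z - 1)^3 + 3*(z - 1)^2 - 2*(z - 1) + 1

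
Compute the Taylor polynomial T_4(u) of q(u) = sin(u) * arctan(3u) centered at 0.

Take the Cauchy product of the two expansions.
q(0) = 0
q′(0) = 0
q′′(0) = 6
q′′′(0) = 0
q^(4)(0) = -228
Dividing each by k! gives the coefficients c_0, ..., c_4.

-19*u^4/2 + 3*u^2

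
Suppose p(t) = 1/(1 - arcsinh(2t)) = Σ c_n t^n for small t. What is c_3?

Let u equal the inner series; expand the outer function in u and truncate.
p(0) = 1
p′(0) = 2
p′′(0) = 8
p′′′(0) = 40

20/3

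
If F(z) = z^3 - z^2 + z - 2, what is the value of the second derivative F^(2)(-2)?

-14

The coefficient of (z + 2)^2 in the expansion is -7, so F′′(-2) = 2! * (-7) = -14.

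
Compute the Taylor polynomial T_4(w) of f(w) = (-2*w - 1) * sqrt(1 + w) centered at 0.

Multiply each power in the prefactor through the base expansion.
f(0) = -1
f′(0) = -5/2
f′′(0) = -7/4
f′′′(0) = 9/8
f^(4)(0) = -33/16
The Taylor polynomial is Σ f^(k)(0)/k! · w^k.

-11*w^4/128 + 3*w^3/16 - 7*w^2/8 - 5*w/2 - 1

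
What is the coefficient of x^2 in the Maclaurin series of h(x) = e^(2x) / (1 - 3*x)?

Multiply the numerator's expansion by the denominator's geometric series.
h(0) = 1
h′(0) = 5
h′′(0) = 34
So c_2 = h′′(0)/2! = 17.

17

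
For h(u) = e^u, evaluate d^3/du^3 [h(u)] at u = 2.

e^(2)

From the series, [(u - 2)^3] h = e^(2)/6; multiply by 3! = 6 to get e^(2).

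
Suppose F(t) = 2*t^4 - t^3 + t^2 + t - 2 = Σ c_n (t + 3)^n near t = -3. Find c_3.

Compute the successive derivatives at the expansion point and divide by k!.
F(-3) = 193
F′(-3) = -248
F′′(-3) = 236
F′′′(-3) = -150

-25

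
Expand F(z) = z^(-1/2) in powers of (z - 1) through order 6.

F(1) = 1
F′(1) = -1/2
F′′(1) = 3/4
F′′′(1) = -15/8
F^(4)(1) = 105/16
F^(5)(1) = -945/32
F^(6)(1) = 10395/64
Then c_k = F^(k)(1)/k! gives each Taylor coefficient.

231*(z - 1)^6/1024 - 63*(z - 1)^5/256 + 35*(z - 1)^4/128 - 5*(z - 1)^3/16 + 3*(z - 1)^2/8 - (z - 1)/2 + 1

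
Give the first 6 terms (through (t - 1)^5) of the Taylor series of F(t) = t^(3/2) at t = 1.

-3*(t - 1)^5/256 + 3*(t - 1)^4/128 - (t - 1)^3/16 + 3*(t - 1)^2/8 + 3*(t - 1)/2 + 1

Apply the Taylor formula c_k = f^(k)(a)/k!.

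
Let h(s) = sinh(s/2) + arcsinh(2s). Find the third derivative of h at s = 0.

-63/8

Combine the two series term by term.
The coefficient of s^3 in the expansion is -21/16, so h′′′(0) = 3! * (-21/16) = -63/8.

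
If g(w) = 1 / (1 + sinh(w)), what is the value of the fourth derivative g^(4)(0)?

Write 1/(1+u) = 1 - u + u^2 - u^3 + ... and substitute the series for u.
From the series, [w^4] g = 4/3; multiply by 4! = 24 to get 32.

32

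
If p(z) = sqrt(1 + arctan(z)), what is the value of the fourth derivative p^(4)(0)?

17/16

Let u equal the inner series; expand the outer function in u and truncate.
The coefficient of z^4 in the expansion is 17/384, so p^(4)(0) = 4! * (17/384) = 17/16.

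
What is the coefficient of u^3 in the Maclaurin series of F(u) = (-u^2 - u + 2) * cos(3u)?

9/2

Shift and add copies of the series according to the polynomial's terms.
F(0) = 2
F′(0) = -1
F′′(0) = -20
F′′′(0) = 27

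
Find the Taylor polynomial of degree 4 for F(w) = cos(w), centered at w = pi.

-(w - pi)^4/24 + (w - pi)^2/2 - 1

F(pi) = -1
F′(pi) = 0
F′′(pi) = 1
F′′′(pi) = 0
F^(4)(pi) = -1
Dividing each by k! gives the coefficients c_0, ..., c_4.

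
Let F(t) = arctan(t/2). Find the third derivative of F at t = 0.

The coefficient of t^3 in the expansion is -1/24, so F′′′(0) = 3! * (-1/24) = -1/4.

-1/4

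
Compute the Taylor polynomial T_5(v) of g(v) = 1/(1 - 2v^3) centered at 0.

2*v^3 + 1

g(0) = 1
g′(0) = 0
g′′(0) = 0
g′′′(0) = 12
g^(4)(0) = 0
g^(5)(0) = 0
Then c_k = g^(k)(0)/k! gives each Taylor coefficient.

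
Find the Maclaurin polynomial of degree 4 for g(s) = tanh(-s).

s^3/3 - s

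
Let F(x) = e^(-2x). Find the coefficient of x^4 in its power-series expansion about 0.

2/3

F(0) = 1
F′(0) = -2
F′′(0) = 4
F′′′(0) = -8
F^(4)(0) = 16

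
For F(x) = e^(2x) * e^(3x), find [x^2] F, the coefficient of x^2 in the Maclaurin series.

Multiply the two series term by term and collect like powers.
F(0) = 1
F′(0) = 5
F′′(0) = 25
So c_2 = F′′(0)/2! = 25/2.

25/2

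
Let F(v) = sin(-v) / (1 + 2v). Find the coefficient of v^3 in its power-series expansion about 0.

-23/6

Write out both Maclaurin series and multiply, keeping only the needed powers.
So c_3 = F′′′(0)/3! = -23/6.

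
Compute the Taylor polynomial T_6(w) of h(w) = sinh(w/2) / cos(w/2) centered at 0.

3*w^5/320 + w^3/12 + w/2

Divide the numerator series by the denominator series (power-series long division).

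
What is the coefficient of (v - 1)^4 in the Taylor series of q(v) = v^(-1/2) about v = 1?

q(1) = 1
q′(1) = -1/2
q′′(1) = 3/4
q′′′(1) = -15/8
q^(4)(1) = 105/16
So c_4 = q^(4)(1)/4! = 35/128.

35/128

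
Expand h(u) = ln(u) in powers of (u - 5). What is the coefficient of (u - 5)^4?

-1/2500

Use the known series and substitute for the argument.
h(5) = ln(5)
h′(5) = 1/5
h′′(5) = -1/25
h′′′(5) = 2/125
h^(4)(5) = -6/625
So c_4 = h^(4)(5)/4! = -1/2500.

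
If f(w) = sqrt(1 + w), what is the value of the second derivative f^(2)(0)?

-1/4

From the series, [w^2] f = -1/8; multiply by 2! = 2 to get -1/4.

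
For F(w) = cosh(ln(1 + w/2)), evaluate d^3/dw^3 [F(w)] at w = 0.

Compose series: expand the inner function first, then feed it into the outer expansion.
The coefficient of w^3 in the expansion is -1/16, so F′′′(0) = 3! * (-1/16) = -3/8.

-3/8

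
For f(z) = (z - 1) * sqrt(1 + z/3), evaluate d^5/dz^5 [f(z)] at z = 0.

-185/2592

Shift and add copies of the series according to the polynomial's terms.
The coefficient of z^5 in the expansion is -37/62208, so f^(5)(0) = 5! * (-37/62208) = -185/2592.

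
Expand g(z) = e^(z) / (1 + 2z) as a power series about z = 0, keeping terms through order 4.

Expand each factor separately, then convolve coefficients.
g(0) = 1
g′(0) = -1
g′′(0) = 5
g′′′(0) = -29
g^(4)(0) = 233

233*z^4/24 - 29*z^3/6 + 5*z^2/2 - z + 1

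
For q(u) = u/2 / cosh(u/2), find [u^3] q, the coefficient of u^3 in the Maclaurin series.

Divide the numerator series by the denominator series (power-series long division).
q(0) = 0
q′(0) = 1/2
q′′(0) = 0
q′′′(0) = -3/8
Dividing each by k! gives the coefficients c_0, ..., c_3.

-1/16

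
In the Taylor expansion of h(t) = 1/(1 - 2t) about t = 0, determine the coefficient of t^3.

Differentiate repeatedly and evaluate at the center.

8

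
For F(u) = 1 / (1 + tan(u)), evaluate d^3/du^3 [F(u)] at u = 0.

Use the geometric series for the reciprocal, then substitute.
The coefficient of u^3 in the expansion is -4/3, so F′′′(0) = 3! * (-4/3) = -8.

-8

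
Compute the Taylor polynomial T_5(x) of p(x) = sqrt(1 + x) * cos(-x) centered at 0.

13*x^5/768 + 25*x^4/384 - 3*x^3/16 - 5*x^2/8 + x/2 + 1

Take the Cauchy product of the two expansions.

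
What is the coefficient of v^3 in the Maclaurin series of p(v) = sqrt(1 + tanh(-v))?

5/48

Substitute the inner expansion into the outer series and collect powers.
[v^0] = 1;  [v^1] = -1/2;  [v^2] = -1/8;  [v^3] = 5/48.
So c_3 = p′′′(0)/3! = 5/48.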